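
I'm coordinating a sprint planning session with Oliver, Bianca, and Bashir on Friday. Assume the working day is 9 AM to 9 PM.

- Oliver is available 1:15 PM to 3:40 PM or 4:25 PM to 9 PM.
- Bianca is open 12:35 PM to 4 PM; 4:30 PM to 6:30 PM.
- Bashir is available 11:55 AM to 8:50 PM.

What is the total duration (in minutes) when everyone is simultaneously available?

Oliver ∩ Bianca: 13:15-15:40, 16:30-18:30.
Oliver ∩ Bianca ∩ Bashir: 13:15-15:40, 16:30-18:30.
Summing the common windows: 145 + 120 = 265 minutes.

265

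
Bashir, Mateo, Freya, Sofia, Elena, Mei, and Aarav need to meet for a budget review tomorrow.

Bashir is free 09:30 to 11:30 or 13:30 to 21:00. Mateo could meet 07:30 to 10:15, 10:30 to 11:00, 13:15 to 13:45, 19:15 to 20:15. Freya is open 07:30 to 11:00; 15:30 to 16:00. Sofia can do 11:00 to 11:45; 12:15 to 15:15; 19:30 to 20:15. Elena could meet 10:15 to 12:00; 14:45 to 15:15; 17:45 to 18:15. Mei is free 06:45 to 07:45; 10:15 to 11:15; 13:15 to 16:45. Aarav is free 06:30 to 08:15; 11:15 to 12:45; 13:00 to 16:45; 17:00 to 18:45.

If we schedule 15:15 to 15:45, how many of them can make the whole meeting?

3

Bashir, Mei, and Aarav can make the full 15:15-15:45 slot — that's 3.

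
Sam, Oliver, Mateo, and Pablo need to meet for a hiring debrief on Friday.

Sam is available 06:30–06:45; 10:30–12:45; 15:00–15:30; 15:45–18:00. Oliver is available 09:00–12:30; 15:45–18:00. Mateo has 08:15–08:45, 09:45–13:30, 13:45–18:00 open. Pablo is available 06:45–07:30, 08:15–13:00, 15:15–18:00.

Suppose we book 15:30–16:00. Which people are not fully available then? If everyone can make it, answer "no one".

Oliver, Sam

Sam: not fully free for 15:30-16:00. Oliver: not fully free for 15:30-16:00. Mateo: free for 15:30-16:00. Pablo: free for 15:30-16:00.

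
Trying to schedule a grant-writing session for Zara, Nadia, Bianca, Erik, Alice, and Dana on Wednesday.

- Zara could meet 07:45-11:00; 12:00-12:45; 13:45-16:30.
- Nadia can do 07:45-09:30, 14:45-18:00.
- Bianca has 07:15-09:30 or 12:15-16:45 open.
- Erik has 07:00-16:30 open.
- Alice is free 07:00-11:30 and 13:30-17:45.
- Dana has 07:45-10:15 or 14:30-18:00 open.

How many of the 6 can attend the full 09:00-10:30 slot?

3

Zara, Erik, and Alice can make the full 09:00-10:30 slot — that's 3.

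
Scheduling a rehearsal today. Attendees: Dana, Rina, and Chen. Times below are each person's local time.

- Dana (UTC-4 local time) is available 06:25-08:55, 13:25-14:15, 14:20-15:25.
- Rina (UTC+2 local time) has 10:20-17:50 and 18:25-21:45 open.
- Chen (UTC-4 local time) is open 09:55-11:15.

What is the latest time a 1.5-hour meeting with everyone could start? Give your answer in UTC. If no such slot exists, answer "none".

none

Dana in UTC: 10:25-12:55, 17:25-18:15, 18:20-19:25 (add 4h to convert from UTC-4).
Rina in UTC: 08:20-15:50, 16:25-19:45 (subtract 2h to convert from UTC+2).
Chen in UTC: 13:55-15:15 (add 4h to convert from UTC-4).
Dana ∩ Rina: 10:25-12:55, 17:25-18:15, 18:20-19:25.
Dana ∩ Rina ∩ Chen: ∅.
There is no time when everyone is free.
No common window is at least 90 minutes long.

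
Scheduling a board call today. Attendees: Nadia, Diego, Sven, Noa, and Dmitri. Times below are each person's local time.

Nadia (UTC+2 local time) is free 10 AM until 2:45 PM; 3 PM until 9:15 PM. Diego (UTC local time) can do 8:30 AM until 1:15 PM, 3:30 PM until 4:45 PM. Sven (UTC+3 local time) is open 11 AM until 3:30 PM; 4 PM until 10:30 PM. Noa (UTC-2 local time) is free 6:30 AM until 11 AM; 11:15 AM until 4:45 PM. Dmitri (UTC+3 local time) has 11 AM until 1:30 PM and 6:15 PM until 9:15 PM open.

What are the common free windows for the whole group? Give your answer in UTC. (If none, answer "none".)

Nadia in UTC: 08:00-12:45, 13:00-19:15 (subtract 2h to convert from UTC+2).
Diego in UTC: 08:30-13:15, 15:30-16:45.
Sven in UTC: 08:00-12:30, 13:00-19:30 (subtract 3h to convert from UTC+3).
Noa in UTC: 08:30-13:00, 13:15-18:45 (add 2h to convert from UTC-2).
Dmitri in UTC: 08:00-10:30, 15:15-18:15 (subtract 3h to convert from UTC+3).
Nadia ∩ Diego: 08:30-12:45, 13:00-13:15, 15:30-16:45.
Nadia ∩ Diego ∩ Sven: 08:30-12:30, 13:00-13:15, 15:30-16:45.
Nadia ∩ Diego ∩ Sven ∩ Noa: 08:30-12:30, 15:30-16:45.
Nadia ∩ Diego ∩ Sven ∩ Noa ∩ Dmitri: 08:30-10:30, 15:30-16:45.

08:30-10:30, 15:30-16:45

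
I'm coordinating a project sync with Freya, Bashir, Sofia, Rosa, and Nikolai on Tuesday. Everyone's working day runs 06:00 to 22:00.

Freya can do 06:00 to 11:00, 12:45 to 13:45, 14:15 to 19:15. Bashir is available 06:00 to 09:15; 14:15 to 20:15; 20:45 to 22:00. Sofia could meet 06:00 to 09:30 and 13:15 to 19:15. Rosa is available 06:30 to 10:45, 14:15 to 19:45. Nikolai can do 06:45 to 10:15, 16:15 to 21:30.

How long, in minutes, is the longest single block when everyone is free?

Freya ∩ Bashir: 06:00-09:15, 14:15-19:15.
Freya ∩ Bashir ∩ Sofia: 06:00-09:15, 14:15-19:15.
Freya ∩ Bashir ∩ Sofia ∩ Rosa: 06:30-09:15, 14:15-19:15.
Freya ∩ Bashir ∩ Sofia ∩ Rosa ∩ Nikolai: 06:45-09:15, 16:15-19:15.
The longest is 16:15-19:15 at 180 minutes.

180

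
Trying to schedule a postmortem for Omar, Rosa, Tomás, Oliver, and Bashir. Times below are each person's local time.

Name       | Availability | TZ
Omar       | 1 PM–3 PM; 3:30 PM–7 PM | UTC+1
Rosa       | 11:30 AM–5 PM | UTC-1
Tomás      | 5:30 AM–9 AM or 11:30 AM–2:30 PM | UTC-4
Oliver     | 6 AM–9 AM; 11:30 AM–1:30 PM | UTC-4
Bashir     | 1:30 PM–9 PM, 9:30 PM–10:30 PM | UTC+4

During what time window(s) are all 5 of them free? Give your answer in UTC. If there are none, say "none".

12:30-13:00, 15:30-17:00

Omar in UTC: 12:00-14:00, 14:30-18:00 (subtract 1h to convert from UTC+1).
Rosa in UTC: 12:30-18:00 (add 1h to convert from UTC-1).
Tomás in UTC: 09:30-13:00, 15:30-18:30 (add 4h to convert from UTC-4).
Oliver in UTC: 10:00-13:00, 15:30-17:30 (add 4h to convert from UTC-4).
Bashir in UTC: 09:30-17:00, 17:30-18:30 (subtract 4h to convert from UTC+4).
Omar ∩ Rosa: 12:30-14:00, 14:30-18:00.
Omar ∩ Rosa ∩ Tomás: 12:30-13:00, 15:30-18:00.
Omar ∩ Rosa ∩ Tomás ∩ Oliver: 12:30-13:00, 15:30-17:30.
Omar ∩ Rosa ∩ Tomás ∩ Oliver ∩ Bashir: 12:30-13:00, 15:30-17:00.
So the common availability across everyone is 12:30-13:00, 15:30-17:00.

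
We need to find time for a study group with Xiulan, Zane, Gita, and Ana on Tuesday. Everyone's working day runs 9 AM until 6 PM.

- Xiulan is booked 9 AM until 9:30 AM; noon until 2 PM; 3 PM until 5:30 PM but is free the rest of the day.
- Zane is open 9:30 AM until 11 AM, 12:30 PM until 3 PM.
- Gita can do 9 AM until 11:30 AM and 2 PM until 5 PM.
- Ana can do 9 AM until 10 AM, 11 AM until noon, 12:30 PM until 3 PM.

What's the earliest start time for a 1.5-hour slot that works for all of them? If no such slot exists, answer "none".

Xiulan free: 09:30-12:00, 14:00-15:00, 17:30-18:00 (invert busy blocks within the working day).
Zane free: 09:30-11:00, 12:30-15:00.
Gita free: 09:00-11:30, 14:00-17:00.
Ana free: 09:00-10:00, 11:00-12:00, 12:30-15:00.
Xiulan ∩ Zane: 09:30-11:00, 14:00-15:00.
Xiulan ∩ Zane ∩ Gita: 09:30-11:00, 14:00-15:00.
Xiulan ∩ Zane ∩ Gita ∩ Ana: 09:30-10:00, 14:00-15:00.
Those are the intersection windows.
No common window is at least 90 minutes long.

none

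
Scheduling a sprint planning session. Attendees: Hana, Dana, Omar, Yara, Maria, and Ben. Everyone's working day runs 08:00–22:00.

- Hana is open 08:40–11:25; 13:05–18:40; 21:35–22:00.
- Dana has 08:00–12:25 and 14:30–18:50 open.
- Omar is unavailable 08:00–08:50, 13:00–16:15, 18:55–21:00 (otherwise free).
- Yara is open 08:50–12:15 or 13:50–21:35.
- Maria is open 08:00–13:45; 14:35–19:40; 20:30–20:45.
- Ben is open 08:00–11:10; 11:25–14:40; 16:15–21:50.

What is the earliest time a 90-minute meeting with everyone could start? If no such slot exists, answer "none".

08:50

Hana free: 08:40-11:25, 13:05-18:40, 21:35-22:00.
Dana free: 08:00-12:25, 14:30-18:50.
Omar free: 08:50-13:00, 16:15-18:55, 21:00-22:00 (invert busy blocks within the working day).
Yara free: 08:50-12:15, 13:50-21:35.
Maria free: 08:00-13:45, 14:35-19:40, 20:30-20:45.
Ben free: 08:00-11:10, 11:25-14:40, 16:15-21:50.
Hana ∩ Dana: 08:40-11:25, 14:30-18:40.
Hana ∩ Dana ∩ Omar: 08:50-11:25, 16:15-18:40.
Hana ∩ Dana ∩ Omar ∩ Yara: 08:50-11:25, 16:15-18:40.
Hana ∩ Dana ∩ Omar ∩ Yara ∩ Maria: 08:50-11:25, 16:15-18:40.
Hana ∩ Dana ∩ Omar ∩ Yara ∩ Maria ∩ Ben: 08:50-11:10, 16:15-18:40.
The first common window of at least 90 minutes is 08:50-11:10, so the earliest start is 08:50.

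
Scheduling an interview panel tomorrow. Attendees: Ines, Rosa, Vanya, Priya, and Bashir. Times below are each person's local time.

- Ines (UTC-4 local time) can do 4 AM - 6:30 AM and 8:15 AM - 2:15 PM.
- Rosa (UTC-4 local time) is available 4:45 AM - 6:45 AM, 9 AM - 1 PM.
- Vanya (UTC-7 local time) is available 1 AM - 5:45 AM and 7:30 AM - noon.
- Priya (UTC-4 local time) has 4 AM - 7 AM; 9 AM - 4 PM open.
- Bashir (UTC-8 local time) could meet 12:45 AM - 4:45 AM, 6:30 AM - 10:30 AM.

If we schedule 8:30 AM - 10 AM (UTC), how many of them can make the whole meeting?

3

Ines in UTC: 08:00-10:30, 12:15-18:15 (add 4h to convert from UTC-4).
Rosa in UTC: 08:45-10:45, 13:00-17:00 (add 4h to convert from UTC-4).
Vanya in UTC: 08:00-12:45, 14:30-19:00 (add 7h to convert from UTC-7).
Priya in UTC: 08:00-11:00, 13:00-20:00 (add 4h to convert from UTC-4).
Bashir in UTC: 08:45-12:45, 14:30-18:30 (add 8h to convert from UTC-8).
Ines, Vanya, and Priya can make the full 08:30-10:00 slot — that's 3.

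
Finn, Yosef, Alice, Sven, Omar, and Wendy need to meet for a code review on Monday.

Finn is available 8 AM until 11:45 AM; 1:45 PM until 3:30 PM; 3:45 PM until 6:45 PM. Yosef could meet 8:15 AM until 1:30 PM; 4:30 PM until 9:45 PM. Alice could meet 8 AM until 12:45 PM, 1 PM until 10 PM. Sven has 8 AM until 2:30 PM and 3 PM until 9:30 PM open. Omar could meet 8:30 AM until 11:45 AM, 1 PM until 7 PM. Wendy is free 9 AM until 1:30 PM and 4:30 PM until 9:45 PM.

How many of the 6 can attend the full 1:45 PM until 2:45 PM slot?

3

Finn, Alice, and Omar can make the full 13:45-14:45 slot — that's 3.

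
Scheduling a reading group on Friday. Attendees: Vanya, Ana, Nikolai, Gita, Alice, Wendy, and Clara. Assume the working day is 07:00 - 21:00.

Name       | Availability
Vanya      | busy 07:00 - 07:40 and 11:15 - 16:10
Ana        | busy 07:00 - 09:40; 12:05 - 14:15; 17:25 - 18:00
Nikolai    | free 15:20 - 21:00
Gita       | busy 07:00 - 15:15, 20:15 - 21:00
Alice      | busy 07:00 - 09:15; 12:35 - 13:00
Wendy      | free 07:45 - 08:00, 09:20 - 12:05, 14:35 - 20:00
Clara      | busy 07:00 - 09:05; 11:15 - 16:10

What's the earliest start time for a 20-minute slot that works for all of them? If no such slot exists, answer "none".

16:10

Vanya free: 07:40-11:15, 16:10-21:00 (invert busy blocks within the working day).
Ana free: 09:40-12:05, 14:15-17:25, 18:00-21:00 (invert busy blocks within the working day).
Nikolai free: 15:20-21:00.
Gita free: 15:15-20:15 (invert busy blocks within the working day).
Alice free: 09:15-12:35, 13:00-21:00 (invert busy blocks within the working day).
Wendy free: 07:45-08:00, 09:20-12:05, 14:35-20:00.
Clara free: 09:05-11:15, 16:10-21:00 (invert busy blocks within the working day).
Vanya ∩ Ana: 09:40-11:15, 16:10-17:25, 18:00-21:00.
Vanya ∩ Ana ∩ Nikolai: 16:10-17:25, 18:00-21:00.
Vanya ∩ Ana ∩ Nikolai ∩ Gita: 16:10-17:25, 18:00-20:15.
Vanya ∩ Ana ∩ Nikolai ∩ Gita ∩ Alice: 16:10-17:25, 18:00-20:15.
Vanya ∩ Ana ∩ Nikolai ∩ Gita ∩ Alice ∩ Wendy: 16:10-17:25, 18:00-20:00.
Vanya ∩ Ana ∩ Nikolai ∩ Gita ∩ Alice ∩ Wendy ∩ Clara: 16:10-17:25, 18:00-20:00.
The first common window of at least 20 minutes is 16:10-17:25, so the earliest start is 16:10.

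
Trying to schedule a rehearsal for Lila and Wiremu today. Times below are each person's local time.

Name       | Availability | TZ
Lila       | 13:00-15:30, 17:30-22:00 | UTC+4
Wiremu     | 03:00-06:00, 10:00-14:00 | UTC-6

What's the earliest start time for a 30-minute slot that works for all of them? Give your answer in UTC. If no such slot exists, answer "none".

Lila in UTC: 09:00-11:30, 13:30-18:00 (subtract 4h to convert from UTC+4).
Wiremu in UTC: 09:00-12:00, 16:00-20:00 (add 6h to convert from UTC-6).
Lila ∩ Wiremu: 09:00-11:30, 16:00-18:00.
The first common window of at least 30 minutes is 09:00-11:30, so the earliest start is 09:00.

09:00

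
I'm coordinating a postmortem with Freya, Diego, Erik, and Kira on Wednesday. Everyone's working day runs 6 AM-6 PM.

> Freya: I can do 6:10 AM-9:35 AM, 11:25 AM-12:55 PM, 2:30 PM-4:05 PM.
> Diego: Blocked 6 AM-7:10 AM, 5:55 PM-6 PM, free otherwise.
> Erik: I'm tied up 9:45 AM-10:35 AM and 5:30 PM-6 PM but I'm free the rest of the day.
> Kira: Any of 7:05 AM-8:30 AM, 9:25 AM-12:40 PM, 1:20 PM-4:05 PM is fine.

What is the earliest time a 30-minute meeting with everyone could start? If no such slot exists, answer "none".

07:10

Freya free: 06:10-09:35, 11:25-12:55, 14:30-16:05.
Diego free: 07:10-17:55 (invert busy blocks within the working day).
Erik free: 06:00-09:45, 10:35-17:30 (invert busy blocks within the working day).
Kira free: 07:05-08:30, 09:25-12:40, 13:20-16:05.
Freya ∩ Diego: 07:10-09:35, 11:25-12:55, 14:30-16:05.
Freya ∩ Diego ∩ Erik: 07:10-09:35, 11:25-12:55, 14:30-16:05.
Freya ∩ Diego ∩ Erik ∩ Kira: 07:10-08:30, 09:25-09:35, 11:25-12:40, 14:30-16:05.
The first common window of at least 30 minutes is 07:10-08:30, so the earliest start is 07:10.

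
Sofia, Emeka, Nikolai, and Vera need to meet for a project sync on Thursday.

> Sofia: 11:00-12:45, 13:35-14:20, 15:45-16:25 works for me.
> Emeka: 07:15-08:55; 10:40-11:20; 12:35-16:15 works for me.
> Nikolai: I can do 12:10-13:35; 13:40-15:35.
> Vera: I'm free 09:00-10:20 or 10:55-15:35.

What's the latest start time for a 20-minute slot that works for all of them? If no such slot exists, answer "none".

Sofia ∩ Emeka: 11:00-11:20, 12:35-12:45, 13:35-14:20, 15:45-16:15.
Sofia ∩ Emeka ∩ Nikolai: 12:35-12:45, 13:40-14:20.
Sofia ∩ Emeka ∩ Nikolai ∩ Vera: 12:35-12:45, 13:40-14:20.
The last common window of at least 20 minutes is 13:40-14:20; a 20-minute meeting can start as late as 14:00 and still end by 14:20.

14:00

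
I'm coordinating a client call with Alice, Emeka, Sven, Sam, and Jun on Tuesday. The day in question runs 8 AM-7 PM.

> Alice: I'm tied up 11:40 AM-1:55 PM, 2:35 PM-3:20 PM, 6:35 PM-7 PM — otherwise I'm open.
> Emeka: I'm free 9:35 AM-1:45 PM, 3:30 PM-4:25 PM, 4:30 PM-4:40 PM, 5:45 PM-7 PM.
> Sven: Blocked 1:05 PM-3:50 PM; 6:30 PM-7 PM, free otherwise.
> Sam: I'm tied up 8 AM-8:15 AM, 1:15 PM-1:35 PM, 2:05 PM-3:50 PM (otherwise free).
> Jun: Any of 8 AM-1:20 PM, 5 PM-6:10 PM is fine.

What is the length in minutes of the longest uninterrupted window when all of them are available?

Alice free: 08:00-11:40, 13:55-14:35, 15:20-18:35 (invert busy blocks within the working day).
Emeka free: 09:35-13:45, 15:30-16:25, 16:30-16:40, 17:45-19:00.
Sven free: 08:00-13:05, 15:50-18:30 (invert busy blocks within the working day).
Sam free: 08:15-13:15, 13:35-14:05, 15:50-19:00 (invert busy blocks within the working day).
Jun free: 08:00-13:20, 17:00-18:10.
Alice ∩ Emeka: 09:35-11:40, 15:30-16:25, 16:30-16:40, 17:45-18:35.
Alice ∩ Emeka ∩ Sven: 09:35-11:40, 15:50-16:25, 16:30-16:40, 17:45-18:30.
Alice ∩ Emeka ∩ Sven ∩ Sam: 09:35-11:40, 15:50-16:25, 16:30-16:40, 17:45-18:30.
Alice ∩ Emeka ∩ Sven ∩ Sam ∩ Jun: 09:35-11:40, 17:45-18:10.
The longest is 09:35-11:40 at 125 minutes.

125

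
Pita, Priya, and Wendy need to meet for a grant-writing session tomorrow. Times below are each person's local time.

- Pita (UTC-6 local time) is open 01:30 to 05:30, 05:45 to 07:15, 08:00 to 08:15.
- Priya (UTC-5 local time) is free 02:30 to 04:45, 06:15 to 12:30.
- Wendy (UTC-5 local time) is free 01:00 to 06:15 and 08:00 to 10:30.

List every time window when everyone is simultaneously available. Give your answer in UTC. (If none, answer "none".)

Pita in UTC: 07:30-11:30, 11:45-13:15, 14:00-14:15 (add 6h to convert from UTC-6).
Priya in UTC: 07:30-09:45, 11:15-17:30 (add 5h to convert from UTC-5).
Wendy in UTC: 06:00-11:15, 13:00-15:30 (add 5h to convert from UTC-5).
Pita ∩ Priya: 07:30-09:45, 11:15-11:30, 11:45-13:15, 14:00-14:15.
Pita ∩ Priya ∩ Wendy: 07:30-09:45, 13:00-13:15, 14:00-14:15.
Those are the intersection windows.

07:30-09:45, 13:00-13:15, 14:00-14:15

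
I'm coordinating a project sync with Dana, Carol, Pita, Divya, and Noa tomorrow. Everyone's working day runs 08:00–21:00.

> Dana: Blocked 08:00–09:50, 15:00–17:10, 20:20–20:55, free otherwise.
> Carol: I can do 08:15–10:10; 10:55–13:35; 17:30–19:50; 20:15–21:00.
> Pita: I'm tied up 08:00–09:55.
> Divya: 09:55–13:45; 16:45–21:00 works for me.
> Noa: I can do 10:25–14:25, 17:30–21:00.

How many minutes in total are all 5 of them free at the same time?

310

Dana free: 09:50-15:00, 17:10-20:20, 20:55-21:00 (invert busy blocks within the working day).
Carol free: 08:15-10:10, 10:55-13:35, 17:30-19:50, 20:15-21:00.
Pita free: 09:55-21:00 (invert busy blocks within the working day).
Divya free: 09:55-13:45, 16:45-21:00.
Noa free: 10:25-14:25, 17:30-21:00.
Dana ∩ Carol: 09:50-10:10, 10:55-13:35, 17:30-19:50, 20:15-20:20, 20:55-21:00.
Dana ∩ Carol ∩ Pita: 09:55-10:10, 10:55-13:35, 17:30-19:50, 20:15-20:20, 20:55-21:00.
Dana ∩ Carol ∩ Pita ∩ Divya: 09:55-10:10, 10:55-13:35, 17:30-19:50, 20:15-20:20, 20:55-21:00.
Dana ∩ Carol ∩ Pita ∩ Divya ∩ Noa: 10:55-13:35, 17:30-19:50, 20:15-20:20, 20:55-21:00.
Summing the common windows: 160 + 140 + 5 + 5 = 310 minutes.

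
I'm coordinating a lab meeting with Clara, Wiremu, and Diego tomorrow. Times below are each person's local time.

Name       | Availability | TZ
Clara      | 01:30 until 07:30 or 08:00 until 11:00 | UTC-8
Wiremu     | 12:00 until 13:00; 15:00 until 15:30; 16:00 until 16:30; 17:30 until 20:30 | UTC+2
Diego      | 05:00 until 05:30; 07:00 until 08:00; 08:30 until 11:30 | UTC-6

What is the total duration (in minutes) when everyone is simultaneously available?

Clara in UTC: 09:30-15:30, 16:00-19:00 (add 8h to convert from UTC-8).
Wiremu in UTC: 10:00-11:00, 13:00-13:30, 14:00-14:30, 15:30-18:30 (subtract 2h to convert from UTC+2).
Diego in UTC: 11:00-11:30, 13:00-14:00, 14:30-17:30 (add 6h to convert from UTC-6).
Clara ∩ Wiremu: 10:00-11:00, 13:00-13:30, 14:00-14:30, 16:00-18:30.
Clara ∩ Wiremu ∩ Diego: 13:00-13:30, 16:00-17:30.
So the common availability across everyone is 13:00-13:30, 16:00-17:30.
Summing the common windows: 30 + 90 = 120 minutes.

120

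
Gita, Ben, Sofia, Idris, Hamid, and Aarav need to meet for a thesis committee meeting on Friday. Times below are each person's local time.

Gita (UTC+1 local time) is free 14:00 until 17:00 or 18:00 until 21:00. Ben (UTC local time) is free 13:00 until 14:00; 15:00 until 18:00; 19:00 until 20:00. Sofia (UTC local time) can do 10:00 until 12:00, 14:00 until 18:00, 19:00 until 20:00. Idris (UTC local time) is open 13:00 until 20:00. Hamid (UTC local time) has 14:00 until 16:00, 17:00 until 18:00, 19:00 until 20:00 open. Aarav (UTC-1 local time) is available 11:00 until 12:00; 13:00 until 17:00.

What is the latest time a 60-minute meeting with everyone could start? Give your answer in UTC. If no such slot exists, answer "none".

17:00

Gita in UTC: 13:00-16:00, 17:00-20:00 (subtract 1h to convert from UTC+1).
Ben in UTC: 13:00-14:00, 15:00-18:00, 19:00-20:00.
Sofia in UTC: 10:00-12:00, 14:00-18:00, 19:00-20:00.
Idris in UTC: 13:00-20:00.
Hamid in UTC: 14:00-16:00, 17:00-18:00, 19:00-20:00.
Aarav in UTC: 12:00-13:00, 14:00-18:00 (add 1h to convert from UTC-1).
Gita ∩ Ben: 13:00-14:00, 15:00-16:00, 17:00-18:00, 19:00-20:00.
Gita ∩ Ben ∩ Sofia: 15:00-16:00, 17:00-18:00, 19:00-20:00.
Gita ∩ Ben ∩ Sofia ∩ Idris: 15:00-16:00, 17:00-18:00, 19:00-20:00.
Gita ∩ Ben ∩ Sofia ∩ Idris ∩ Hamid: 15:00-16:00, 17:00-18:00, 19:00-20:00.
Gita ∩ Ben ∩ Sofia ∩ Idris ∩ Hamid ∩ Aarav: 15:00-16:00, 17:00-18:00.
Those are the intersection windows.
The last common window of at least 60 minutes is 17:00-18:00; a 60-minute meeting can start as late as 17:00 and still end by 18:00.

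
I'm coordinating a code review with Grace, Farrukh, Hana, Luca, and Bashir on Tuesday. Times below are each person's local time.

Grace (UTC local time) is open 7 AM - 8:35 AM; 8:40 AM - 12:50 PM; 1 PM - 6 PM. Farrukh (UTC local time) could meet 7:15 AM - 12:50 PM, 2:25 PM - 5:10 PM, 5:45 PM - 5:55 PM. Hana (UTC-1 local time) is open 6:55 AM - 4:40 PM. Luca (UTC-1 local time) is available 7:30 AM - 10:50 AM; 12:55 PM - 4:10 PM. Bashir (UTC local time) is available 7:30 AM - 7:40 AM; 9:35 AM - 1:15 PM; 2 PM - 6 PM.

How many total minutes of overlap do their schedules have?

300

Grace in UTC: 07:00-08:35, 08:40-12:50, 13:00-18:00.
Farrukh in UTC: 07:15-12:50, 14:25-17:10, 17:45-17:55.
Hana in UTC: 07:55-17:40 (add 1h to convert from UTC-1).
Luca in UTC: 08:30-11:50, 13:55-17:10 (add 1h to convert from UTC-1).
Bashir in UTC: 07:30-07:40, 09:35-13:15, 14:00-18:00.
Grace ∩ Farrukh: 07:15-08:35, 08:40-12:50, 14:25-17:10, 17:45-17:55.
Grace ∩ Farrukh ∩ Hana: 07:55-08:35, 08:40-12:50, 14:25-17:10.
Grace ∩ Farrukh ∩ Hana ∩ Luca: 08:30-08:35, 08:40-11:50, 14:25-17:10.
Grace ∩ Farrukh ∩ Hana ∩ Luca ∩ Bashir: 09:35-11:50, 14:25-17:10.
Summing the common windows: 135 + 165 = 300 minutes.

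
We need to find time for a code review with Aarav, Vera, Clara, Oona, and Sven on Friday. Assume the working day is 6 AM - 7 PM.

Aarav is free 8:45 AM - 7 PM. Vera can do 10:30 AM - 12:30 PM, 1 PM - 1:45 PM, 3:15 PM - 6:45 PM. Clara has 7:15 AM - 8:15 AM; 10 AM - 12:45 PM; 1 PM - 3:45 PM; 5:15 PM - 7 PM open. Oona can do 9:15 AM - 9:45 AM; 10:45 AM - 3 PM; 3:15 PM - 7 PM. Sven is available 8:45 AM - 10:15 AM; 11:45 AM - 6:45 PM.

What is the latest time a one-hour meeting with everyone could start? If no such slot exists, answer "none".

17:45

Aarav ∩ Vera: 10:30-12:30, 13:00-13:45, 15:15-18:45.
Aarav ∩ Vera ∩ Clara: 10:30-12:30, 13:00-13:45, 15:15-15:45, 17:15-18:45.
Aarav ∩ Vera ∩ Clara ∩ Oona: 10:45-12:30, 13:00-13:45, 15:15-15:45, 17:15-18:45.
Aarav ∩ Vera ∩ Clara ∩ Oona ∩ Sven: 11:45-12:30, 13:00-13:45, 15:15-15:45, 17:15-18:45.
So the common availability across everyone is 11:45-12:30, 13:00-13:45, 15:15-15:45, 17:15-18:45.
The last common window of at least 60 minutes is 17:15-18:45; a 60-minute meeting can start as late as 17:45 and still end by 18:45.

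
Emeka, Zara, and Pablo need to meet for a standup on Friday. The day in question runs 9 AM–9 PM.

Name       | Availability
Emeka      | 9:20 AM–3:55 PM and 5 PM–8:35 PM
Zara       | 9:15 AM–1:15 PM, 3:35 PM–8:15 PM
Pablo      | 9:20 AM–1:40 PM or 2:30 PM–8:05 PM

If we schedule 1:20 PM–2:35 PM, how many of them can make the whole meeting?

Emeka can make the full 13:20-14:35 slot — that's 1.

1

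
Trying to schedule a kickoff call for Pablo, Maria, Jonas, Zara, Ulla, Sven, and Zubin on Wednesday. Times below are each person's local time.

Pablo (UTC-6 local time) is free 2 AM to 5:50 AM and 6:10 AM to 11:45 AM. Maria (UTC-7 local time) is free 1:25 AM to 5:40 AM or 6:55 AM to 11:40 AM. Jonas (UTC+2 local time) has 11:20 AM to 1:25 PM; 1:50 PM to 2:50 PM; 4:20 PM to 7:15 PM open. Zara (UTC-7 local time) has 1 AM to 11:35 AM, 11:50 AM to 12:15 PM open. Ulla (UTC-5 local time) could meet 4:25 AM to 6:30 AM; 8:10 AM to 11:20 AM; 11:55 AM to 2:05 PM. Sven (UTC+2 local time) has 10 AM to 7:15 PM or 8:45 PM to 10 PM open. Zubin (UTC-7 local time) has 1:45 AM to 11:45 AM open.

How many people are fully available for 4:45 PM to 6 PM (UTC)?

Pablo in UTC: 08:00-11:50, 12:10-17:45 (add 6h to convert from UTC-6).
Maria in UTC: 08:25-12:40, 13:55-18:40 (add 7h to convert from UTC-7).
Jonas in UTC: 09:20-11:25, 11:50-12:50, 14:20-17:15 (subtract 2h to convert from UTC+2).
Zara in UTC: 08:00-18:35, 18:50-19:15 (add 7h to convert from UTC-7).
Ulla in UTC: 09:25-11:30, 13:10-16:20, 16:55-19:05 (add 5h to convert from UTC-5).
Sven in UTC: 08:00-17:15, 18:45-20:00 (subtract 2h to convert from UTC+2).
Zubin in UTC: 08:45-18:45 (add 7h to convert from UTC-7).
Maria, Zara, and Zubin can make the full 16:45-18:00 slot — that's 3.

3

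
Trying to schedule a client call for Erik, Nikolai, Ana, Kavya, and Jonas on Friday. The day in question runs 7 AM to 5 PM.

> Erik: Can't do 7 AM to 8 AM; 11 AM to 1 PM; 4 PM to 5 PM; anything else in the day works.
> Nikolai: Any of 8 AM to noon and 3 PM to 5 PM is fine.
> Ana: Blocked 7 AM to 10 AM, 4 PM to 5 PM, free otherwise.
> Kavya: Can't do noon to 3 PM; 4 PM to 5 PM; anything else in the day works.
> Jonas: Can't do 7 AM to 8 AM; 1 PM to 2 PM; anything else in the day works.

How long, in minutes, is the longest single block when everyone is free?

Erik free: 08:00-11:00, 13:00-16:00 (invert busy blocks within the working day).
Nikolai free: 08:00-12:00, 15:00-17:00.
Ana free: 10:00-16:00 (invert busy blocks within the working day).
Kavya free: 07:00-12:00, 15:00-16:00 (invert busy blocks within the working day).
Jonas free: 08:00-13:00, 14:00-17:00 (invert busy blocks within the working day).
Erik ∩ Nikolai: 08:00-11:00, 15:00-16:00.
Erik ∩ Nikolai ∩ Ana: 10:00-11:00, 15:00-16:00.
Erik ∩ Nikolai ∩ Ana ∩ Kavya: 10:00-11:00, 15:00-16:00.
Erik ∩ Nikolai ∩ Ana ∩ Kavya ∩ Jonas: 10:00-11:00, 15:00-16:00.
The longest is 10:00-11:00 at 60 minutes.

60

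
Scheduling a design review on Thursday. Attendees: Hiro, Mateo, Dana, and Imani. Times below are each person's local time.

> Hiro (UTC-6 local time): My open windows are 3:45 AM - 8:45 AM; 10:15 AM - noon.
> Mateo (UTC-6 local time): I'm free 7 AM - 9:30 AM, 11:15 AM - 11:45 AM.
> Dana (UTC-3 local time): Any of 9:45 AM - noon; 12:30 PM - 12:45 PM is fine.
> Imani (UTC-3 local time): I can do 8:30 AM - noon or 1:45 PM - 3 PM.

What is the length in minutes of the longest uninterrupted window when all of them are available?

105

Hiro in UTC: 09:45-14:45, 16:15-18:00 (add 6h to convert from UTC-6).
Mateo in UTC: 13:00-15:30, 17:15-17:45 (add 6h to convert from UTC-6).
Dana in UTC: 12:45-15:00, 15:30-15:45 (add 3h to convert from UTC-3).
Imani in UTC: 11:30-15:00, 16:45-18:00 (add 3h to convert from UTC-3).
Hiro ∩ Mateo: 13:00-14:45, 17:15-17:45.
Hiro ∩ Mateo ∩ Dana: 13:00-14:45.
Hiro ∩ Mateo ∩ Dana ∩ Imani: 13:00-14:45.
The longest is 13:00-14:45 at 105 minutes.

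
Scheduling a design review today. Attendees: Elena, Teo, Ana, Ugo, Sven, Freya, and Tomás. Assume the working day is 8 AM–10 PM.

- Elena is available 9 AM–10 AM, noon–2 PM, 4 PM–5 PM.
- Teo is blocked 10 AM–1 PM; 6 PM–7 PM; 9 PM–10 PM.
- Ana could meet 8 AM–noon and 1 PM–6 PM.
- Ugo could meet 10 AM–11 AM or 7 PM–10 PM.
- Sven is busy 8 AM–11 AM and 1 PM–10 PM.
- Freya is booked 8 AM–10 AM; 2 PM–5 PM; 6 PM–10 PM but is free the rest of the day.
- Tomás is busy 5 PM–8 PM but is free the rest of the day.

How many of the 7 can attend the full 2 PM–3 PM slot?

Elena free: 09:00-10:00, 12:00-14:00, 16:00-17:00.
Teo free: 08:00-10:00, 13:00-18:00, 19:00-21:00 (invert busy blocks within the working day).
Ana free: 08:00-12:00, 13:00-18:00.
Ugo free: 10:00-11:00, 19:00-22:00.
Sven free: 11:00-13:00 (invert busy blocks within the working day).
Freya free: 10:00-14:00, 17:00-18:00 (invert busy blocks within the working day).
Tomás free: 08:00-17:00, 20:00-22:00 (invert busy blocks within the working day).
Teo, Ana, and Tomás can make the full 14:00-15:00 slot — that's 3.

3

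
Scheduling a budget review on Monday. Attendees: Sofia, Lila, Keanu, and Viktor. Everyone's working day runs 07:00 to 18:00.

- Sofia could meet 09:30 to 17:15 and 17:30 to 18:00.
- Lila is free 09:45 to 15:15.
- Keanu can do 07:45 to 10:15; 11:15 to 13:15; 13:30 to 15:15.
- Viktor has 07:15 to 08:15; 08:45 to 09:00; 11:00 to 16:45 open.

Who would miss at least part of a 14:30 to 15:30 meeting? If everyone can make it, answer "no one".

Sofia: free for 14:30-15:30. Lila: not fully free for 14:30-15:30. Keanu: not fully free for 14:30-15:30. Viktor: free for 14:30-15:30.

Keanu, Lila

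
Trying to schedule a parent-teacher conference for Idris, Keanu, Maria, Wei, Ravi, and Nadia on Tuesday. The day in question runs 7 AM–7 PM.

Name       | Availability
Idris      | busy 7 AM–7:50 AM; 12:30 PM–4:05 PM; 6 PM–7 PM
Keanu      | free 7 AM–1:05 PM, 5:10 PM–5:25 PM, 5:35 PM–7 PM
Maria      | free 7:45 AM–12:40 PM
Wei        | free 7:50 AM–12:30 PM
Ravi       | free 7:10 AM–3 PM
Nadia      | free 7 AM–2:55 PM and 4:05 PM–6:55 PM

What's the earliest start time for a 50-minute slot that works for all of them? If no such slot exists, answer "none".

Idris free: 07:50-12:30, 16:05-18:00 (invert busy blocks within the working day).
Keanu free: 07:00-13:05, 17:10-17:25, 17:35-19:00.
Maria free: 07:45-12:40.
Wei free: 07:50-12:30.
Ravi free: 07:10-15:00.
Nadia free: 07:00-14:55, 16:05-18:55.
Idris ∩ Keanu: 07:50-12:30, 17:10-17:25, 17:35-18:00.
Idris ∩ Keanu ∩ Maria: 07:50-12:30.
Idris ∩ Keanu ∩ Maria ∩ Wei: 07:50-12:30.
Idris ∩ Keanu ∩ Maria ∩ Wei ∩ Ravi: 07:50-12:30.
Idris ∩ Keanu ∩ Maria ∩ Wei ∩ Ravi ∩ Nadia: 07:50-12:30.
The first common window of at least 50 minutes is 07:50-12:30, so the earliest start is 07:50.

07:50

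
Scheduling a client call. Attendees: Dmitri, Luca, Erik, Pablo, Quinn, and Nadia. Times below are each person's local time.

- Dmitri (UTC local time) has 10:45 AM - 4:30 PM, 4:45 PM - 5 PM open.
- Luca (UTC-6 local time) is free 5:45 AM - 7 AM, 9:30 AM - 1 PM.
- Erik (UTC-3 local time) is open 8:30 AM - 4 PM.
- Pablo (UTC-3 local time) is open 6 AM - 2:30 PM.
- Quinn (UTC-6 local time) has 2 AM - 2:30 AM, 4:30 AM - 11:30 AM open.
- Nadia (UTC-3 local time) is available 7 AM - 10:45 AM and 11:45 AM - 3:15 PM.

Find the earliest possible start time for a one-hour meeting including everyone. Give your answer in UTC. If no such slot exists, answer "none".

11:45

Dmitri in UTC: 10:45-16:30, 16:45-17:00.
Luca in UTC: 11:45-13:00, 15:30-19:00 (add 6h to convert from UTC-6).
Erik in UTC: 11:30-19:00 (add 3h to convert from UTC-3).
Pablo in UTC: 09:00-17:30 (add 3h to convert from UTC-3).
Quinn in UTC: 08:00-08:30, 10:30-17:30 (add 6h to convert from UTC-6).
Nadia in UTC: 10:00-13:45, 14:45-18:15 (add 3h to convert from UTC-3).
Dmitri ∩ Luca: 11:45-13:00, 15:30-16:30, 16:45-17:00.
Dmitri ∩ Luca ∩ Erik: 11:45-13:00, 15:30-16:30, 16:45-17:00.
Dmitri ∩ Luca ∩ Erik ∩ Pablo: 11:45-13:00, 15:30-16:30, 16:45-17:00.
Dmitri ∩ Luca ∩ Erik ∩ Pablo ∩ Quinn: 11:45-13:00, 15:30-16:30, 16:45-17:00.
Dmitri ∩ Luca ∩ Erik ∩ Pablo ∩ Quinn ∩ Nadia: 11:45-13:00, 15:30-16:30, 16:45-17:00.
The first common window of at least 60 minutes is 11:45-13:00, so the earliest start is 11:45.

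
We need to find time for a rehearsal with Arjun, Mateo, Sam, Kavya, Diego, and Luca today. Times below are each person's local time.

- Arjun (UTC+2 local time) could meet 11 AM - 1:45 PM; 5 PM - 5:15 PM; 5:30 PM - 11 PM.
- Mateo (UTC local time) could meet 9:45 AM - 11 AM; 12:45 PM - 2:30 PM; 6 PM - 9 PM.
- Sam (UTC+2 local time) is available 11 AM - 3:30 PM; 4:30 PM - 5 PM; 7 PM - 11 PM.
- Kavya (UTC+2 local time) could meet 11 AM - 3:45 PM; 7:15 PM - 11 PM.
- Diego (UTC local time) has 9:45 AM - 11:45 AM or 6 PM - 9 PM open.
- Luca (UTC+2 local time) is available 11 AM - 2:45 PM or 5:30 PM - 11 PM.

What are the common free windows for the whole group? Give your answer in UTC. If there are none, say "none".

09:45-11:00, 18:00-21:00

Arjun in UTC: 09:00-11:45, 15:00-15:15, 15:30-21:00 (subtract 2h to convert from UTC+2).
Mateo in UTC: 09:45-11:00, 12:45-14:30, 18:00-21:00.
Sam in UTC: 09:00-13:30, 14:30-15:00, 17:00-21:00 (subtract 2h to convert from UTC+2).
Kavya in UTC: 09:00-13:45, 17:15-21:00 (subtract 2h to convert from UTC+2).
Diego in UTC: 09:45-11:45, 18:00-21:00.
Luca in UTC: 09:00-12:45, 15:30-21:00 (subtract 2h to convert from UTC+2).
Arjun ∩ Mateo: 09:45-11:00, 18:00-21:00.
Arjun ∩ Mateo ∩ Sam: 09:45-11:00, 18:00-21:00.
Arjun ∩ Mateo ∩ Sam ∩ Kavya: 09:45-11:00, 18:00-21:00.
Arjun ∩ Mateo ∩ Sam ∩ Kavya ∩ Diego: 09:45-11:00, 18:00-21:00.
Arjun ∩ Mateo ∩ Sam ∩ Kavya ∩ Diego ∩ Luca: 09:45-11:00, 18:00-21:00.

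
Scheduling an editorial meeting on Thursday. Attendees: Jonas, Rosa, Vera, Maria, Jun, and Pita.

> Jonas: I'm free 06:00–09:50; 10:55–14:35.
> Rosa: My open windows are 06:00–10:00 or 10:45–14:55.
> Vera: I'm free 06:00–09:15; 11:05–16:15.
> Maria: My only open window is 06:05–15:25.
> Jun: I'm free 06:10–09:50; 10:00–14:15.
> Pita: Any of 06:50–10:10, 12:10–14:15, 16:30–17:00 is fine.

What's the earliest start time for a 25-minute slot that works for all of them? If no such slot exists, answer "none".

06:50

Jonas ∩ Rosa: 06:00-09:50, 10:55-14:35.
Jonas ∩ Rosa ∩ Vera: 06:00-09:15, 11:05-14:35.
Jonas ∩ Rosa ∩ Vera ∩ Maria: 06:05-09:15, 11:05-14:35.
Jonas ∩ Rosa ∩ Vera ∩ Maria ∩ Jun: 06:10-09:15, 11:05-14:15.
Jonas ∩ Rosa ∩ Vera ∩ Maria ∩ Jun ∩ Pita: 06:50-09:15, 12:10-14:15.
Those are the intersection windows.
The first common window of at least 25 minutes is 06:50-09:15, so the earliest start is 06:50.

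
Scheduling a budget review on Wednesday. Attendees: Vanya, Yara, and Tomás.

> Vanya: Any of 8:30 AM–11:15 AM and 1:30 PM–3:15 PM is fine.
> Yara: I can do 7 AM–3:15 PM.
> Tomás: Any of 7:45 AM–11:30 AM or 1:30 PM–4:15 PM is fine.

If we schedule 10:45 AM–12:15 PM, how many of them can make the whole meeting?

1

Yara can make the full 10:45-12:15 slot — that's 1.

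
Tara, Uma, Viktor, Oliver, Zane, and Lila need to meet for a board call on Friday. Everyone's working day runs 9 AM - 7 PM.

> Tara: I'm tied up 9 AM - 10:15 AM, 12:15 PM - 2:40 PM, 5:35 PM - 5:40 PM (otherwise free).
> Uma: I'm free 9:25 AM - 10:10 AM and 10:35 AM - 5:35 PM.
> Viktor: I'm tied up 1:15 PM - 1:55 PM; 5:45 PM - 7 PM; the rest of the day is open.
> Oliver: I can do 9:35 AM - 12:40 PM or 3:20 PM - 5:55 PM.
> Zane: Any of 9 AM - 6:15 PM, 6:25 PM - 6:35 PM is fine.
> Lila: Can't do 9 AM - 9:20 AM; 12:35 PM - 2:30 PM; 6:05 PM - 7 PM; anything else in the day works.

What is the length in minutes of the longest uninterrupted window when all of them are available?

Tara free: 10:15-12:15, 14:40-17:35, 17:40-19:00 (invert busy blocks within the working day).
Uma free: 09:25-10:10, 10:35-17:35.
Viktor free: 09:00-13:15, 13:55-17:45 (invert busy blocks within the working day).
Oliver free: 09:35-12:40, 15:20-17:55.
Zane free: 09:00-18:15, 18:25-18:35.
Lila free: 09:20-12:35, 14:30-18:05 (invert busy blocks within the working day).
Tara ∩ Uma: 10:35-12:15, 14:40-17:35.
Tara ∩ Uma ∩ Viktor: 10:35-12:15, 14:40-17:35.
Tara ∩ Uma ∩ Viktor ∩ Oliver: 10:35-12:15, 15:20-17:35.
Tara ∩ Uma ∩ Viktor ∩ Oliver ∩ Zane: 10:35-12:15, 15:20-17:35.
Tara ∩ Uma ∩ Viktor ∩ Oliver ∩ Zane ∩ Lila: 10:35-12:15, 15:20-17:35.
Those are the intersection windows.
The longest is 15:20-17:35 at 135 minutes.

135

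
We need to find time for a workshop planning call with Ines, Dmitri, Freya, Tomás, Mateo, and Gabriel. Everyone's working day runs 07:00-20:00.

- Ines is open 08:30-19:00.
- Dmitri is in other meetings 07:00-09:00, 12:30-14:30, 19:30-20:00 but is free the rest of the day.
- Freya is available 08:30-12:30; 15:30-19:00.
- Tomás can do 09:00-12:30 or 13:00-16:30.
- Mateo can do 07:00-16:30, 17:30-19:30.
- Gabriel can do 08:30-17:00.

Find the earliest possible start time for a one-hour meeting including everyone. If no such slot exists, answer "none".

09:00

Ines free: 08:30-19:00.
Dmitri free: 09:00-12:30, 14:30-19:30 (invert busy blocks within the working day).
Freya free: 08:30-12:30, 15:30-19:00.
Tomás free: 09:00-12:30, 13:00-16:30.
Mateo free: 07:00-16:30, 17:30-19:30.
Gabriel free: 08:30-17:00.
Ines ∩ Dmitri: 09:00-12:30, 14:30-19:00.
Ines ∩ Dmitri ∩ Freya: 09:00-12:30, 15:30-19:00.
Ines ∩ Dmitri ∩ Freya ∩ Tomás: 09:00-12:30, 15:30-16:30.
Ines ∩ Dmitri ∩ Freya ∩ Tomás ∩ Mateo: 09:00-12:30, 15:30-16:30.
Ines ∩ Dmitri ∩ Freya ∩ Tomás ∩ Mateo ∩ Gabriel: 09:00-12:30, 15:30-16:30.
The first common window of at least 60 minutes is 09:00-12:30, so the earliest start is 09:00.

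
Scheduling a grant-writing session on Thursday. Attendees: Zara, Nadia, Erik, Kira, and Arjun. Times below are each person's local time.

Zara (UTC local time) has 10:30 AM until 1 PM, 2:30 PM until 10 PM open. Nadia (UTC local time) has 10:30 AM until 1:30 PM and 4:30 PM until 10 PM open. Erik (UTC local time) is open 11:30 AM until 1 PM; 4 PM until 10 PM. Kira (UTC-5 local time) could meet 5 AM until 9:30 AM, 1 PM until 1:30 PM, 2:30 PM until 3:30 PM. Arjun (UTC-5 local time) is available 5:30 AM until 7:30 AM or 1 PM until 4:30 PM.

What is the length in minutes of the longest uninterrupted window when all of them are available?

Zara in UTC: 10:30-13:00, 14:30-22:00.
Nadia in UTC: 10:30-13:30, 16:30-22:00.
Erik in UTC: 11:30-13:00, 16:00-22:00.
Kira in UTC: 10:00-14:30, 18:00-18:30, 19:30-20:30 (add 5h to convert from UTC-5).
Arjun in UTC: 10:30-12:30, 18:00-21:30 (add 5h to convert from UTC-5).
Zara ∩ Nadia: 10:30-13:00, 16:30-22:00.
Zara ∩ Nadia ∩ Erik: 11:30-13:00, 16:30-22:00.
Zara ∩ Nadia ∩ Erik ∩ Kira: 11:30-13:00, 18:00-18:30, 19:30-20:30.
Zara ∩ Nadia ∩ Erik ∩ Kira ∩ Arjun: 11:30-12:30, 18:00-18:30, 19:30-20:30.
The longest is 11:30-12:30 at 60 minutes.

60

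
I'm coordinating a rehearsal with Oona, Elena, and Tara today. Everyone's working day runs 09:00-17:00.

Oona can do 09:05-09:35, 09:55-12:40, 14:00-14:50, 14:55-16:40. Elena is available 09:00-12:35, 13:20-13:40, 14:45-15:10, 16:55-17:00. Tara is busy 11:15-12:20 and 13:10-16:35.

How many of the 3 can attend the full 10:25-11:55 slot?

2

Oona free: 09:05-09:35, 09:55-12:40, 14:00-14:50, 14:55-16:40.
Elena free: 09:00-12:35, 13:20-13:40, 14:45-15:10, 16:55-17:00.
Tara free: 09:00-11:15, 12:20-13:10, 16:35-17:00 (invert busy blocks within the working day).
Oona and Elena can make the full 10:25-11:55 slot — that's 2.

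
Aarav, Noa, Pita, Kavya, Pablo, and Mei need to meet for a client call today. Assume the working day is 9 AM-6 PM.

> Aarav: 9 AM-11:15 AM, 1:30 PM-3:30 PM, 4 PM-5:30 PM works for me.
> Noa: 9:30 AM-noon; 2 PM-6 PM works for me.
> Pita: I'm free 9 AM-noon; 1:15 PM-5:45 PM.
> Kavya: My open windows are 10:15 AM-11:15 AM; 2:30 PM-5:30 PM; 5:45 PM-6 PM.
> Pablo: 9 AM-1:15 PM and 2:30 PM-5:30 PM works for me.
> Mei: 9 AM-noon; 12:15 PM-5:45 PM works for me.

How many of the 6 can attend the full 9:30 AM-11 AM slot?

Aarav, Noa, Pita, Pablo, and Mei can make the full 09:30-11:00 slot — that's 5.

5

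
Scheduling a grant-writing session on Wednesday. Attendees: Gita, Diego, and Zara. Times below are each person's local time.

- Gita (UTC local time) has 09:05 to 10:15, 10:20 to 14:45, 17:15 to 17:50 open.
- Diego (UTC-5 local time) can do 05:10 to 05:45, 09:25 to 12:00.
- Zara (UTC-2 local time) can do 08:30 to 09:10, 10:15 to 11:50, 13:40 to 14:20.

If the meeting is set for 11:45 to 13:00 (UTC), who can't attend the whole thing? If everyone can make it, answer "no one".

Diego, Zara

Gita in UTC: 09:05-10:15, 10:20-14:45, 17:15-17:50.
Diego in UTC: 10:10-10:45, 14:25-17:00 (add 5h to convert from UTC-5).
Zara in UTC: 10:30-11:10, 12:15-13:50, 15:40-16:20 (add 2h to convert from UTC-2).
Gita: free for 11:45-13:00. Diego: not fully free for 11:45-13:00. Zara: not fully free for 11:45-13:00.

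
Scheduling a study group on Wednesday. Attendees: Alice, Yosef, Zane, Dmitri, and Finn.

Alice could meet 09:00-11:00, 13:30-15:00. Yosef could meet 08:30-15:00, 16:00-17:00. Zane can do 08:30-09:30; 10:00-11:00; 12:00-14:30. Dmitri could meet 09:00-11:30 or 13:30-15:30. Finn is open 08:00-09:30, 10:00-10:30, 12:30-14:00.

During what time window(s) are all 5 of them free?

Alice ∩ Yosef: 09:00-11:00, 13:30-15:00.
Alice ∩ Yosef ∩ Zane: 09:00-09:30, 10:00-11:00, 13:30-14:30.
Alice ∩ Yosef ∩ Zane ∩ Dmitri: 09:00-09:30, 10:00-11:00, 13:30-14:30.
Alice ∩ Yosef ∩ Zane ∩ Dmitri ∩ Finn: 09:00-09:30, 10:00-10:30, 13:30-14:00.
Those are the intersection windows.

09:00-09:30, 10:00-10:30, 13:30-14:00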